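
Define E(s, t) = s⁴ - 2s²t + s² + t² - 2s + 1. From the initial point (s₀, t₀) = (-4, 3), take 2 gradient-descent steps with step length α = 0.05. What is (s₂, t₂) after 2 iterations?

∇E = (4s³ - 4st + 2s - 2, -2s² + 2t)
Step 1: at (-4, 3), ∇E = (-218, -26) → (-4, 3) − 0.05·(-218, -26) = (6.9, 4.3)
Step 2: at (6.9, 4.3), ∇E = (1207.156, -86.62) → (6.9, 4.3) − 0.05·(1207.156, -86.62) = (-53.4578, 8.631)

(-53.4578, 8.631)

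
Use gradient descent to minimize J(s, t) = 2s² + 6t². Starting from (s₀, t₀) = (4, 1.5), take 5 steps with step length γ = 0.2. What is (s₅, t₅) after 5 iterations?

(0.00128, -8.06736)

∇J = (4s, 12t)
Step 1: at (4, 1.5), ∇J = (16, 18) → (4, 1.5) − 0.2·(16, 18) = (0.8, -2.1)
Step 2: at (0.8, -2.1), ∇J = (3.2, -25.2) → (0.8, -2.1) − 0.2·(3.2, -25.2) = (0.16, 2.94)
Step 3: at (0.16, 2.94), ∇J = (0.64, 35.28) → (0.16, 2.94) − 0.2·(0.64, 35.28) = (0.032, -4.116)
Step 4: at (0.032, -4.116), ∇J = (0.128, -49.392) → (0.032, -4.116) − 0.2·(0.128, -49.392) = (0.0064, 5.7624)
Step 5: at (0.0064, 5.7624), ∇J = (0.0256, 69.1488) → (0.0064, 5.7624) − 0.2·(0.0256, 69.1488) = (0.00128, -8.06736)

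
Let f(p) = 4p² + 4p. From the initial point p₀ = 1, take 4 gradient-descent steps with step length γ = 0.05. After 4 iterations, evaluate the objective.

-0.84883456

f′(p) = 8p + 4
Step 1: f′(1) = 12; p₁ = 1 − 0.05·12 = 0.4
Step 2: f′(0.4) = 7.2; p₂ = 0.4 − 0.05·7.2 = 0.04
Step 3: f′(0.04) = 4.32; p₃ = 0.04 − 0.05·4.32 = -0.176
Step 4: f′(-0.176) = 2.592; p₄ = -0.176 − 0.05·2.592 = -0.3056
f(-0.3056) = -0.84883456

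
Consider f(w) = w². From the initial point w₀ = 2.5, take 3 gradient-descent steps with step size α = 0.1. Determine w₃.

1.28

f′(w) = 2w
w₁ = 2.5 − 0.1·5 = 2
w₂ = 2 − 0.1·4 = 1.6
w₃ = 1.6 − 0.1·3.2 = 1.28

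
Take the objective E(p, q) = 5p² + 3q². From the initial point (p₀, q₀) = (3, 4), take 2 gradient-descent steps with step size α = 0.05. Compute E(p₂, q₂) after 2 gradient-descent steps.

∇E = (10p, 6q)
(p₁, q₁) = (3, 4) − 0.05·(30, 24) = (1.5, 2.8)
(p₂, q₂) = (1.5, 2.8) − 0.05·(15, 16.8) = (0.75, 1.96)
E(0.75, 1.96) = 14.3373

14.3373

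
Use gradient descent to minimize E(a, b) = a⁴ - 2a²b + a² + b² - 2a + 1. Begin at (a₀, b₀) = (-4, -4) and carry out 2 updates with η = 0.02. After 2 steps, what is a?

∇E = (4a³ - 4ab + 2a - 2, -2a² + 2b)
Step 1: at (-4, -4), ∇E = (-330, -40) → (-4, -4) − 0.02·(-330, -40) = (2.6, -3.2)
Step 2: at (2.6, -3.2), ∇E = (106.784, -19.92) → (2.6, -3.2) − 0.02·(106.784, -19.92) = (0.46432, -2.8016)
a = 0.46432

0.46432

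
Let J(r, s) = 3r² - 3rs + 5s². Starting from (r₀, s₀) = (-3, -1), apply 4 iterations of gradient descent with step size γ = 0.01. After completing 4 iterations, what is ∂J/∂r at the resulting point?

-11.87439543

∇J = (6r - 3s, -3r + 10s)
Step 1: at (-3, -1), ∇J = (-15, -1) → (-3, -1) − 0.01·(-15, -1) = (-2.85, -0.99)
Step 2: at (-2.85, -0.99), ∇J = (-14.13, -1.35) → (-2.85, -0.99) − 0.01·(-14.13, -1.35) = (-2.7087, -0.9765)
Step 3: at (-2.7087, -0.9765), ∇J = (-13.3227, -1.6389) → (-2.7087, -0.9765) − 0.01·(-13.3227, -1.6389) = (-2.575473, -0.960111)
Step 4: at (-2.575473, -0.960111), ∇J = (-12.572505, -1.874691) → (-2.575473, -0.960111) − 0.01·(-12.572505, -1.874691) = (-2.44974795, -0.94136409)
∂J/∂r at (-2.44974795, -0.94136409) = -11.87439543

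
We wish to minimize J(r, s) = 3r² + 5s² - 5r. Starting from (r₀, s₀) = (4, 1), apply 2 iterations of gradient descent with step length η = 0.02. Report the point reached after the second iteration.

(3.2856, 0.64)

∇J = (6r - 5, 10s)
(r₁, s₁) = (4, 1) − 0.02·(19, 10) = (3.62, 0.8)
(r₂, s₂) = (3.62, 0.8) − 0.02·(16.72, 8) = (3.2856, 0.64)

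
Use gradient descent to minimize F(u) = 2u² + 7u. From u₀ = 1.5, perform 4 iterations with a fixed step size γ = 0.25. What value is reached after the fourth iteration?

F′(u) = 4u + 7
Step 1: F′(1.5) = 13; u₁ = 1.5 − 0.25·13 = -1.75
Step 2: F′(-1.75) = 0; u₂ = -1.75 − 0.25·0 = -1.75
Step 3: F′(-1.75) = 0; u₃ = -1.75 − 0.25·0 = -1.75
Step 4: F′(-1.75) = 0; u₄ = -1.75 − 0.25·0 = -1.75

-1.75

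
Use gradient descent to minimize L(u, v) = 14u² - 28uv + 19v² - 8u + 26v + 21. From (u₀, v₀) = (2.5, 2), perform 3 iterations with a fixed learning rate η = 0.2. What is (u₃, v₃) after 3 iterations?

∇L = (28u - 28v - 8, -28u + 38v + 26)
(u₁, v₁) = (2.5, 2) − 0.2·(6, 32) = (1.3, -4.4)
(u₂, v₂) = (1.3, -4.4) − 0.2·(151.6, -177.6) = (-29.02, 31.12)
(u₃, v₃) = (-29.02, 31.12) − 0.2·(-1691.92, 2021.12) = (309.364, -373.104)

(309.364, -373.104)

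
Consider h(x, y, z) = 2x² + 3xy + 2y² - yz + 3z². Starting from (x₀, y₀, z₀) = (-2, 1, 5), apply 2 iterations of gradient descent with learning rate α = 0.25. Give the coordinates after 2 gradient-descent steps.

∇h = (4x + 3y, 3x + 4y - z, -y + 6z)
(x₁, y₁, z₁) = (-2, 1, 5) − 0.25·(-5, -7, 29) = (-0.75, 2.75, -2.25)
(x₂, y₂, z₂) = (-0.75, 2.75, -2.25) − 0.25·(5.25, 11, -16.25) = (-2.0625, 0, 1.8125)

(-2.0625, 0, 1.8125)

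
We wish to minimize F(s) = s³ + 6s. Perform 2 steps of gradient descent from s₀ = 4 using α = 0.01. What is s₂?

F′(s) = 3s² + 6
s₁ = 4 − 0.01·54 = 3.46
s₂ = 3.46 − 0.01·41.9148 = 3.040852

3.040852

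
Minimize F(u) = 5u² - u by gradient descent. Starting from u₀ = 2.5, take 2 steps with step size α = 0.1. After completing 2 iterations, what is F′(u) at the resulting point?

0

F′(u) = 10u - 1
u₁ = 2.5 − 0.1·24 = 0.1
u₂ = 0.1 − 0.1·0 = 0.1
F′(u) at (0.1) = 0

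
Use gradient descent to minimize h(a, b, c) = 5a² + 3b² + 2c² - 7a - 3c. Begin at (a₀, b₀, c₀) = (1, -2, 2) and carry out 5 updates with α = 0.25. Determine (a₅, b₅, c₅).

∇h = (10a - 7, 6b, 4c - 3)
Step 1: at (1, -2, 2), ∇h = (3, -12, 5) → (1, -2, 2) − 0.25·(3, -12, 5) = (0.25, 1, 0.75)
Step 2: at (0.25, 1, 0.75), ∇h = (-4.5, 6, 0) → (0.25, 1, 0.75) − 0.25·(-4.5, 6, 0) = (1.375, -0.5, 0.75)
Step 3: at (1.375, -0.5, 0.75), ∇h = (6.75, -3, 0) → (1.375, -0.5, 0.75) − 0.25·(6.75, -3, 0) = (-0.3125, 0.25, 0.75)
Step 4: at (-0.3125, 0.25, 0.75), ∇h = (-10.125, 1.5, 0) → (-0.3125, 0.25, 0.75) − 0.25·(-10.125, 1.5, 0) = (2.21875, -0.125, 0.75)
Step 5: at (2.21875, -0.125, 0.75), ∇h = (15.1875, -0.75, 0) → (2.21875, -0.125, 0.75) − 0.25·(15.1875, -0.75, 0) = (-1.578125, 0.0625, 0.75)

(-1.578125, 0.0625, 0.75)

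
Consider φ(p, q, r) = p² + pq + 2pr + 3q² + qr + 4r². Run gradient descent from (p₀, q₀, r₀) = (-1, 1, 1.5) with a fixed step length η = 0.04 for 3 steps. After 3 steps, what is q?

∇φ = (2p + q + 2r, p + 6q + r, 2p + q + 8r)
Step 1: at (-1, 1, 1.5), ∇φ = (2, 6.5, 11) → (-1, 1, 1.5) − 0.04·(2, 6.5, 11) = (-1.08, 0.74, 1.06)
Step 2: at (-1.08, 0.74, 1.06), ∇φ = (0.7, 4.42, 7.06) → (-1.08, 0.74, 1.06) − 0.04·(0.7, 4.42, 7.06) = (-1.108, 0.5632, 0.7776)
Step 3: at (-1.108, 0.5632, 0.7776), ∇φ = (-0.0976, 3.0488, 4.568) → (-1.108, 0.5632, 0.7776) − 0.04·(-0.0976, 3.0488, 4.568) = (-1.104096, 0.441248, 0.59488)
q = 0.441248

0.441248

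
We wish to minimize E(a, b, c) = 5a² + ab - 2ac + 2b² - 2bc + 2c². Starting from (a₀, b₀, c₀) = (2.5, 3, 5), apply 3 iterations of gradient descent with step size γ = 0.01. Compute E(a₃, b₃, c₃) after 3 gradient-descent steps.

40.979918370546

∇E = (10a + b - 2c, a + 4b - 2c, -2a - 2b + 4c)
Step 1: at (2.5, 3, 5), ∇E = (18, 4.5, 9) → (2.5, 3, 5) − 0.01·(18, 4.5, 9) = (2.32, 2.955, 4.91)
Step 2: at (2.32, 2.955, 4.91), ∇E = (16.335, 4.32, 9.09) → (2.32, 2.955, 4.91) − 0.01·(16.335, 4.32, 9.09) = (2.15665, 2.9118, 4.8191)
Step 3: at (2.15665, 2.9118, 4.8191), ∇E = (14.8401, 4.16565, 9.1395) → (2.15665, 2.9118, 4.8191) − 0.01·(14.8401, 4.16565, 9.1395) = (2.008249, 2.8701435, 4.727705)
E(2.008249, 2.8701435, 4.727705) = 40.979918370546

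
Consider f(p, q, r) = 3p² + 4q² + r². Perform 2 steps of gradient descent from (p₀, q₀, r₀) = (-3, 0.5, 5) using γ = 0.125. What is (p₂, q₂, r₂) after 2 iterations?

∇f = (6p, 8q, 2r)
Step 1: at (-3, 0.5, 5), ∇f = (-18, 4, 10) → (-3, 0.5, 5) − 0.125·(-18, 4, 10) = (-0.75, 0, 3.75)
Step 2: at (-0.75, 0, 3.75), ∇f = (-4.5, 0, 7.5) → (-0.75, 0, 3.75) − 0.125·(-4.5, 0, 7.5) = (-0.1875, 0, 2.8125)

(-0.1875, 0, 2.8125)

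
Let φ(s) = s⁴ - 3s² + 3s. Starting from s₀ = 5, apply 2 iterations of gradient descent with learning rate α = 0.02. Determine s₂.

2.04212288

φ′(s) = 4s³ - 6s + 3
s₁ = 5 − 0.02·473 = -4.46
s₂ = -4.46 − 0.02·(-325.106144) = 2.04212288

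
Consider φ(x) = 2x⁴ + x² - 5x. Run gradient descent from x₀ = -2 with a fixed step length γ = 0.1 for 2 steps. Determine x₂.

φ′(x) = 8x³ + 2x - 5
x₁ = -2 − 0.1·(-73) = 5.3
x₂ = 5.3 − 0.1·1196.616 = -114.3616

-114.3616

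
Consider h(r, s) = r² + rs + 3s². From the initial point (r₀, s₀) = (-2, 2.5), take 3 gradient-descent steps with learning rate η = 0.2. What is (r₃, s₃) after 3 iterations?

(-0.672, 0.128)

∇h = (2r + s, r + 6s)
Step 1: at (-2, 2.5), ∇h = (-1.5, 13) → (-2, 2.5) − 0.2·(-1.5, 13) = (-1.7, -0.1)
Step 2: at (-1.7, -0.1), ∇h = (-3.5, -2.3) → (-1.7, -0.1) − 0.2·(-3.5, -2.3) = (-1, 0.36)
Step 3: at (-1, 0.36), ∇h = (-1.64, 1.16) → (-1, 0.36) − 0.2·(-1.64, 1.16) = (-0.672, 0.128)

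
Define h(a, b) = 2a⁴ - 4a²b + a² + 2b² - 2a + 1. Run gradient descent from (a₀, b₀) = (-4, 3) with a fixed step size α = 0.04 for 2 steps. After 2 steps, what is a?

∇h = (8a³ - 8ab + 2a - 2, -4a² + 4b)
Step 1: at (-4, 3), ∇h = (-426, -52) → (-4, 3) − 0.04·(-426, -52) = (13.04, 5.08)
Step 2: at (13.04, 5.08), ∇h = (17232.874112, -659.8464) → (13.04, 5.08) − 0.04·(17232.874112, -659.8464) = (-676.27496448, 31.473856)
a = -676.27496448

-676.27496448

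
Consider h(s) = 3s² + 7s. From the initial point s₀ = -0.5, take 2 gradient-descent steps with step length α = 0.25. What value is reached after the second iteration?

-1

h′(s) = 6s + 7
s₁ = -0.5 − 0.25·4 = -1.5
s₂ = -1.5 − 0.25·(-2) = -1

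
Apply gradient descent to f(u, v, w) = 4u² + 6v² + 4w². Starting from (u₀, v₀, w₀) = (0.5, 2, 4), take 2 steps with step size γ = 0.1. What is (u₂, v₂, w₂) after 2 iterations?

(0.02, 0.08, 0.16)

∇f = (8u, 12v, 8w)
Step 1: at (0.5, 2, 4), ∇f = (4, 24, 32) → (0.5, 2, 4) − 0.1·(4, 24, 32) = (0.1, -0.4, 0.8)
Step 2: at (0.1, -0.4, 0.8), ∇f = (0.8, -4.8, 6.4) → (0.1, -0.4, 0.8) − 0.1·(0.8, -4.8, 6.4) = (0.02, 0.08, 0.16)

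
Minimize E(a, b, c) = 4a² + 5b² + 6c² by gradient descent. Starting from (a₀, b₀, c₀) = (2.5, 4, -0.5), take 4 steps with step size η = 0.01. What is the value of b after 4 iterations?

∇E = (8a, 10b, 12c)
Step 1: at (2.5, 4, -0.5), ∇E = (20, 40, -6) → (2.5, 4, -0.5) − 0.01·(20, 40, -6) = (2.3, 3.6, -0.44)
Step 2: at (2.3, 3.6, -0.44), ∇E = (18.4, 36, -5.28) → (2.3, 3.6, -0.44) − 0.01·(18.4, 36, -5.28) = (2.116, 3.24, -0.3872)
Step 3: at (2.116, 3.24, -0.3872), ∇E = (16.928, 32.4, -4.6464) → (2.116, 3.24, -0.3872) − 0.01·(16.928, 32.4, -4.6464) = (1.94672, 2.916, -0.340736)
Step 4: at (1.94672, 2.916, -0.340736), ∇E = (15.57376, 29.16, -4.088832) → (1.94672, 2.916, -0.340736) − 0.01·(15.57376, 29.16, -4.088832) = (1.7909824, 2.6244, -0.29984768)
b = 2.6244

2.6244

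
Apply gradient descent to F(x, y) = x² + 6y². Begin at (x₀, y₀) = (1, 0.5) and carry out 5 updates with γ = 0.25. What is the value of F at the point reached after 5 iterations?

∇F = (2x, 12y)
Step 1: at (1, 0.5), ∇F = (2, 6) → (1, 0.5) − 0.25·(2, 6) = (0.5, -1)
Step 2: at (0.5, -1), ∇F = (1, -12) → (0.5, -1) − 0.25·(1, -12) = (0.25, 2)
Step 3: at (0.25, 2), ∇F = (0.5, 24) → (0.25, 2) − 0.25·(0.5, 24) = (0.125, -4)
Step 4: at (0.125, -4), ∇F = (0.25, -48) → (0.125, -4) − 0.25·(0.25, -48) = (0.0625, 8)
Step 5: at (0.0625, 8), ∇F = (0.125, 96) → (0.0625, 8) − 0.25·(0.125, 96) = (0.03125, -16)
F(0.03125, -16) = 1536.0009765625

1536.0009765625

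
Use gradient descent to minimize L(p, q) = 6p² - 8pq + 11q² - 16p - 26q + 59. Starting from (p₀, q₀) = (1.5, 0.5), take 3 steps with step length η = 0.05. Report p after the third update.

2.374

∇L = (12p - 8q - 16, -8p + 22q - 26)
Step 1: at (1.5, 0.5), ∇L = (-2, -27) → (1.5, 0.5) − 0.05·(-2, -27) = (1.6, 1.85)
Step 2: at (1.6, 1.85), ∇L = (-11.6, 1.9) → (1.6, 1.85) − 0.05·(-11.6, 1.9) = (2.18, 1.755)
Step 3: at (2.18, 1.755), ∇L = (-3.88, -4.83) → (2.18, 1.755) − 0.05·(-3.88, -4.83) = (2.374, 1.9965)
p = 2.374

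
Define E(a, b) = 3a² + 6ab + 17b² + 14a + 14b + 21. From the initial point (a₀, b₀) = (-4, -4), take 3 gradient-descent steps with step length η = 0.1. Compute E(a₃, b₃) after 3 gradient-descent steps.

∇E = (6a + 6b + 14, 6a + 34b + 14)
(a₁, b₁) = (-4, -4) − 0.1·(-34, -146) = (-0.6, 10.6)
(a₂, b₂) = (-0.6, 10.6) − 0.1·(74, 370.8) = (-8, -26.48)
(a₃, b₃) = (-8, -26.48) − 0.1·(-192.88, -934.32) = (11.288, 66.952)
E(11.288, 66.952) = 82236.837056

82236.837056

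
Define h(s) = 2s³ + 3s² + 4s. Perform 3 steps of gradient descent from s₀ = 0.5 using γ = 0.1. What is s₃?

h′(s) = 6s² + 6s + 4
s₁ = 0.5 − 0.1·8.5 = -0.35
s₂ = -0.35 − 0.1·2.635 = -0.6135
s₃ = -0.6135 − 0.1·2.5772935 = -0.87122935

-0.87122935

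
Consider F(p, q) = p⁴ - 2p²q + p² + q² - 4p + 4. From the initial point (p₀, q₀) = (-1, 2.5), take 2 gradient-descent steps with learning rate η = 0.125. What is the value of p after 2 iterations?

∇F = (4p³ - 4pq + 2p - 4, -2p² + 2q)
(p₁, q₁) = (-1, 2.5) − 0.125·(0, 3) = (-1, 2.125)
(p₂, q₂) = (-1, 2.125) − 0.125·(-1.5, 2.25) = (-0.8125, 1.84375)
p = -0.8125

-0.8125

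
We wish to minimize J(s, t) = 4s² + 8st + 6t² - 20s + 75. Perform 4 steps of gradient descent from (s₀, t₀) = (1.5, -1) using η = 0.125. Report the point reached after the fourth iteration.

(4.5, -4.5)

∇J = (8s + 8t - 20, 8s + 12t)
(s₁, t₁) = (1.5, -1) − 0.125·(-16, 0) = (3.5, -1)
(s₂, t₂) = (3.5, -1) − 0.125·(0, 16) = (3.5, -3)
(s₃, t₃) = (3.5, -3) − 0.125·(-16, -8) = (5.5, -2)
(s₄, t₄) = (5.5, -2) − 0.125·(8, 20) = (4.5, -4.5)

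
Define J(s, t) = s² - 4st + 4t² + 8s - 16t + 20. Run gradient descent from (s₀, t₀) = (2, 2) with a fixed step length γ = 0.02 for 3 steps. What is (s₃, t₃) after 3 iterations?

(1.8048, 2.3904)

∇J = (2s - 4t + 8, -4s + 8t - 16)
(s₁, t₁) = (2, 2) − 0.02·(4, -8) = (1.92, 2.16)
(s₂, t₂) = (1.92, 2.16) − 0.02·(3.2, -6.4) = (1.856, 2.288)
(s₃, t₃) = (1.856, 2.288) − 0.02·(2.56, -5.12) = (1.8048, 2.3904)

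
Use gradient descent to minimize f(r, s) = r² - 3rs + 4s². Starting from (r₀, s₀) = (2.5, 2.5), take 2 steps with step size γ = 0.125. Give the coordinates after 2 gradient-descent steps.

∇f = (2r - 3s, -3r + 8s)
Step 1: at (2.5, 2.5), ∇f = (-2.5, 12.5) → (2.5, 2.5) − 0.125·(-2.5, 12.5) = (2.8125, 0.9375)
Step 2: at (2.8125, 0.9375), ∇f = (2.8125, -0.9375) → (2.8125, 0.9375) − 0.125·(2.8125, -0.9375) = (2.4609375, 1.0546875)

(2.4609375, 1.0546875)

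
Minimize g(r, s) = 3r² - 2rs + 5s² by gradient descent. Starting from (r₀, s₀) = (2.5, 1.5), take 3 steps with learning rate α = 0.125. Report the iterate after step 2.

∇g = (6r - 2s, -2r + 10s)
Step 1: at (2.5, 1.5), ∇g = (12, 10) → (2.5, 1.5) − 0.125·(12, 10) = (1, 0.25)
Step 2: at (1, 0.25), ∇g = (5.5, 0.5) → (1, 0.25) − 0.125·(5.5, 0.5) = (0.3125, 0.1875)

(0.3125, 0.1875)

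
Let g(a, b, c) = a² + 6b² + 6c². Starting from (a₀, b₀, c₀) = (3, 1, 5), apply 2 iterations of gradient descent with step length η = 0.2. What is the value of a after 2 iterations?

1.08

∇g = (2a, 12b, 12c)
Step 1: at (3, 1, 5), ∇g = (6, 12, 60) → (3, 1, 5) − 0.2·(6, 12, 60) = (1.8, -1.4, -7)
Step 2: at (1.8, -1.4, -7), ∇g = (3.6, -16.8, -84) → (1.8, -1.4, -7) − 0.2·(3.6, -16.8, -84) = (1.08, 1.96, 9.8)
a = 1.08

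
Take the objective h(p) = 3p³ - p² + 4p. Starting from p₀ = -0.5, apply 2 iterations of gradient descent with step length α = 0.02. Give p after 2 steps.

h′(p) = 9p² - 2p + 4
Step 1: h′(-0.5) = 7.25; p₁ = -0.5 − 0.02·7.25 = -0.645
Step 2: h′(-0.645) = 9.034225; p₂ = -0.645 − 0.02·9.034225 = -0.8256845

-0.8256845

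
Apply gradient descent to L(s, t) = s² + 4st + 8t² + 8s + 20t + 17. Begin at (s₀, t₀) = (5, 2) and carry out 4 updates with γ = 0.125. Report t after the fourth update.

∇L = (2s + 4t + 8, 4s + 16t + 20)
(s₁, t₁) = (5, 2) − 0.125·(26, 72) = (1.75, -7)
(s₂, t₂) = (1.75, -7) − 0.125·(-16.5, -85) = (3.8125, 3.625)
(s₃, t₃) = (3.8125, 3.625) − 0.125·(30.125, 93.25) = (0.046875, -8.03125)
(s₄, t₄) = (0.046875, -8.03125) − 0.125·(-24.03125, -108.3125) = (3.05078125, 5.5078125)
t = 5.5078125

5.5078125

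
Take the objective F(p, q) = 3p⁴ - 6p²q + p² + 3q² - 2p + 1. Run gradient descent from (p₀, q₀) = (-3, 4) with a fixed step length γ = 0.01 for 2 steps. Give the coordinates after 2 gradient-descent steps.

(-1.48692864, 4.117264)

∇F = (12p³ - 12pq + 2p - 2, -6p² + 6q)
Step 1: at (-3, 4), ∇F = (-188, -30) → (-3, 4) − 0.01·(-188, -30) = (-1.12, 4.3)
Step 2: at (-1.12, 4.3), ∇F = (36.692864, 18.2736) → (-1.12, 4.3) − 0.01·(36.692864, 18.2736) = (-1.48692864, 4.117264)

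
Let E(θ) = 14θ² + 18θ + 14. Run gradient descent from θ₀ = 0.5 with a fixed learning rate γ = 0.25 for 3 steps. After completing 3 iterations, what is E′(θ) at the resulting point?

-6912

E′(θ) = 28θ + 18
Step 1: E′(0.5) = 32; θ₁ = 0.5 − 0.25·32 = -7.5
Step 2: E′(-7.5) = -192; θ₂ = -7.5 − 0.25·(-192) = 40.5
Step 3: E′(40.5) = 1152; θ₃ = 40.5 − 0.25·1152 = -247.5
E′(θ) at (-247.5) = -6912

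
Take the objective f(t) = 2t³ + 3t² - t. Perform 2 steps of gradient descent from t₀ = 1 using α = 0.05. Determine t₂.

0.30425

f′(t) = 6t² + 6t - 1
Step 1: f′(1) = 11; t₁ = 1 − 0.05·11 = 0.45
Step 2: f′(0.45) = 2.915; t₂ = 0.45 − 0.05·2.915 = 0.30425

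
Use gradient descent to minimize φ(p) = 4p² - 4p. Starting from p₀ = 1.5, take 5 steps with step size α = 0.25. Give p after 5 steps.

-0.5

φ′(p) = 8p - 4
p₁ = 1.5 − 0.25·8 = -0.5
p₂ = -0.5 − 0.25·(-8) = 1.5
p₃ = 1.5 − 0.25·8 = -0.5
p₄ = -0.5 − 0.25·(-8) = 1.5
p₅ = 1.5 − 0.25·8 = -0.5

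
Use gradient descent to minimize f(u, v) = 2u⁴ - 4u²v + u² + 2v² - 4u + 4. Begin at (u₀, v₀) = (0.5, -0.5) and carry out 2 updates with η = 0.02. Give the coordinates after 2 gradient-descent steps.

∇f = (8u³ - 8uv + 2u - 4, -4u² + 4v)
(u₁, v₁) = (0.5, -0.5) − 0.02·(0, -3) = (0.5, -0.44)
(u₂, v₂) = (0.5, -0.44) − 0.02·(-0.24, -2.76) = (0.5048, -0.3848)

(0.5048, -0.3848)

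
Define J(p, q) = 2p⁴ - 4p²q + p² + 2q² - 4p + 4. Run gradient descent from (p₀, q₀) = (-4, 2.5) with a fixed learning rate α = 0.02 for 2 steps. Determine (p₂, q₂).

∇J = (8p³ - 8pq + 2p - 4, -4p² + 4q)
Step 1: at (-4, 2.5), ∇J = (-444, -54) → (-4, 2.5) − 0.02·(-444, -54) = (4.88, 3.58)
Step 2: at (4.88, 3.58), ∇J = (795.710976, -80.9376) → (4.88, 3.58) − 0.02·(795.710976, -80.9376) = (-11.03421952, 5.198752)

(-11.03421952, 5.198752)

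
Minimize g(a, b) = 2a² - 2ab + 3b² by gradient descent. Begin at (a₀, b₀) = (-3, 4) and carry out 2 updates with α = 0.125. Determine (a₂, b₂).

(-0.1875, -0.0625)

∇g = (4a - 2b, -2a + 6b)
(a₁, b₁) = (-3, 4) − 0.125·(-20, 30) = (-0.5, 0.25)
(a₂, b₂) = (-0.5, 0.25) − 0.125·(-2.5, 2.5) = (-0.1875, -0.0625)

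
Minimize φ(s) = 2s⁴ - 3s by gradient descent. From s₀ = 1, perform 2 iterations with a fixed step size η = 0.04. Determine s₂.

0.75616

φ′(s) = 8s³ - 3
s₁ = 1 − 0.04·5 = 0.8
s₂ = 0.8 − 0.04·1.096 = 0.75616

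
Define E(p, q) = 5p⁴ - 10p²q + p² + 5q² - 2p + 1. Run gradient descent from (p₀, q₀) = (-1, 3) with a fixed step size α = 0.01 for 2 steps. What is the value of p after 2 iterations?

-1.5713088

∇E = (20p³ - 20pq + 2p - 2, -10p² + 10q)
(p₁, q₁) = (-1, 3) − 0.01·(36, 20) = (-1.36, 2.8)
(p₂, q₂) = (-1.36, 2.8) − 0.01·(21.13088, 9.504) = (-1.5713088, 2.70496)
p = -1.5713088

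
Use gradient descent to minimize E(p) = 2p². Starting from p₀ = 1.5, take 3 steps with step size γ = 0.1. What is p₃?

E′(p) = 4p
Step 1: E′(1.5) = 6; p₁ = 1.5 − 0.1·6 = 0.9
Step 2: E′(0.9) = 3.6; p₂ = 0.9 − 0.1·3.6 = 0.54
Step 3: E′(0.54) = 2.16; p₃ = 0.54 − 0.1·2.16 = 0.324

0.324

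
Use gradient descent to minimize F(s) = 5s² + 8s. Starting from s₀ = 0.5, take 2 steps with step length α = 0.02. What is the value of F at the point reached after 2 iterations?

0.26112

F′(s) = 10s + 8
s₁ = 0.5 − 0.02·13 = 0.24
s₂ = 0.24 − 0.02·10.4 = 0.032
F(0.032) = 0.26112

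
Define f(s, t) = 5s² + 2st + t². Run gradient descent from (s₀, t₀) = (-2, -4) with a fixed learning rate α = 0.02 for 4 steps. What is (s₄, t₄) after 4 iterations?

∇f = (10s + 2t, 2s + 2t)
Step 1: at (-2, -4), ∇f = (-28, -12) → (-2, -4) − 0.02·(-28, -12) = (-1.44, -3.76)
Step 2: at (-1.44, -3.76), ∇f = (-21.92, -10.4) → (-1.44, -3.76) − 0.02·(-21.92, -10.4) = (-1.0016, -3.552)
Step 3: at (-1.0016, -3.552), ∇f = (-17.12, -9.1072) → (-1.0016, -3.552) − 0.02·(-17.12, -9.1072) = (-0.6592, -3.369856)
Step 4: at (-0.6592, -3.369856), ∇f = (-13.331712, -8.058112) → (-0.6592, -3.369856) − 0.02·(-13.331712, -8.058112) = (-0.39256576, -3.20869376)

(-0.39256576, -3.20869376)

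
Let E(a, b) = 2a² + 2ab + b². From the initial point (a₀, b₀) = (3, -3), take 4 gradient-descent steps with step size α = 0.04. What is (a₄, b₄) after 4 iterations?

∇E = (4a + 2b, 2a + 2b)
(a₁, b₁) = (3, -3) − 0.04·(6, 0) = (2.76, -3)
(a₂, b₂) = (2.76, -3) − 0.04·(5.04, -0.48) = (2.5584, -2.9808)
(a₃, b₃) = (2.5584, -2.9808) − 0.04·(4.272, -0.8448) = (2.38752, -2.947008)
(a₄, b₄) = (2.38752, -2.947008) − 0.04·(3.656064, -1.118976) = (2.24127744, -2.90224896)

(2.24127744, -2.90224896)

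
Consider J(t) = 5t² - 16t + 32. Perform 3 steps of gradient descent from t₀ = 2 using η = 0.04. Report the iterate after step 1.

1.84

J′(t) = 10t - 16
Step 1: J′(2) = 4; t₁ = 2 − 0.04·4 = 1.84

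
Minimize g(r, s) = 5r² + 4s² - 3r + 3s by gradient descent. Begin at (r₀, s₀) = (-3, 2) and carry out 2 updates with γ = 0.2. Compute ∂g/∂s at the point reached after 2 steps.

6.84

∇g = (10r - 3, 8s + 3)
(r₁, s₁) = (-3, 2) − 0.2·(-33, 19) = (3.6, -1.8)
(r₂, s₂) = (3.6, -1.8) − 0.2·(33, -11.4) = (-3, 0.48)
∂g/∂s at (-3, 0.48) = 6.84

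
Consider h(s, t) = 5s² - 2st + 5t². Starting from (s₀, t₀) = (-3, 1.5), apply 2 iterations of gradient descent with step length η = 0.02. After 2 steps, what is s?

-1.8288

∇h = (10s - 2t, -2s + 10t)
(s₁, t₁) = (-3, 1.5) − 0.02·(-33, 21) = (-2.34, 1.08)
(s₂, t₂) = (-2.34, 1.08) − 0.02·(-25.56, 15.48) = (-1.8288, 0.7704)
s = -1.8288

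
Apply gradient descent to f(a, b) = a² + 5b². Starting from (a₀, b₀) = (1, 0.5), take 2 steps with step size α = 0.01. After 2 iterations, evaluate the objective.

∇f = (2a, 10b)
(a₁, b₁) = (1, 0.5) − 0.01·(2, 5) = (0.98, 0.45)
(a₂, b₂) = (0.98, 0.45) − 0.01·(1.96, 4.5) = (0.9604, 0.405)
f(0.9604, 0.405) = 1.74249316

1.74249316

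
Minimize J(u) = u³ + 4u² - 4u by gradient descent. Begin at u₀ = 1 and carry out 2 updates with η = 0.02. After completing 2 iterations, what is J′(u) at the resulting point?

J′(u) = 3u² + 8u - 4
u₁ = 1 − 0.02·7 = 0.86
u₂ = 0.86 − 0.02·5.0988 = 0.758024
J′(u) at (0.758024) = 3.787993153728

3.787993153728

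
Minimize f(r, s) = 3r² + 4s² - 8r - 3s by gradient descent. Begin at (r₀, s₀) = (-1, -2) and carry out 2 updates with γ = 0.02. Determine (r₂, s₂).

(-0.4736, -1.3008)

∇f = (6r - 8, 8s - 3)
(r₁, s₁) = (-1, -2) − 0.02·(-14, -19) = (-0.72, -1.62)
(r₂, s₂) = (-0.72, -1.62) − 0.02·(-12.32, -15.96) = (-0.4736, -1.3008)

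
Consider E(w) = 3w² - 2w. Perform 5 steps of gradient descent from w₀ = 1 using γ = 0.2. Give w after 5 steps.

0.33312

E′(w) = 6w - 2
w₁ = 1 − 0.2·4 = 0.2
w₂ = 0.2 − 0.2·(-0.8) = 0.36
w₃ = 0.36 − 0.2·0.16 = 0.328
w₄ = 0.328 − 0.2·(-0.032) = 0.3344
w₅ = 0.3344 − 0.2·0.0064 = 0.33312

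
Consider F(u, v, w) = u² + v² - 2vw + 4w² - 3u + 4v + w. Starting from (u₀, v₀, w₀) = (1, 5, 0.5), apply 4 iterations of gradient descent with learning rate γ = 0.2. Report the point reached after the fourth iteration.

∇F = (2u - 3, 2v - 2w + 4, -2v + 8w + 1)
Step 1: at (1, 5, 0.5), ∇F = (-1, 13, -5) → (1, 5, 0.5) − 0.2·(-1, 13, -5) = (1.2, 2.4, 1.5)
Step 2: at (1.2, 2.4, 1.5), ∇F = (-0.6, 5.8, 8.2) → (1.2, 2.4, 1.5) − 0.2·(-0.6, 5.8, 8.2) = (1.32, 1.24, -0.14)
Step 3: at (1.32, 1.24, -0.14), ∇F = (-0.36, 6.76, -2.6) → (1.32, 1.24, -0.14) − 0.2·(-0.36, 6.76, -2.6) = (1.392, -0.112, 0.38)
Step 4: at (1.392, -0.112, 0.38), ∇F = (-0.216, 3.016, 4.264) → (1.392, -0.112, 0.38) − 0.2·(-0.216, 3.016, 4.264) = (1.4352, -0.7152, -0.4728)

(1.4352, -0.7152, -0.4728)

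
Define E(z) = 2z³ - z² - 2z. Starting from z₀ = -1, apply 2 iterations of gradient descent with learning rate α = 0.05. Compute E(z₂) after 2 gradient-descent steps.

-12.098735506

E′(z) = 6z² - 2z - 2
Step 1: E′(-1) = 6; z₁ = -1 − 0.05·6 = -1.3
Step 2: E′(-1.3) = 10.74; z₂ = -1.3 − 0.05·10.74 = -1.837
E(-1.837) = -12.098735506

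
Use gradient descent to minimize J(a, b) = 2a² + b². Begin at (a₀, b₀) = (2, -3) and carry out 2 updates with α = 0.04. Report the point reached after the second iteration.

∇J = (4a, 2b)
Step 1: at (2, -3), ∇J = (8, -6) → (2, -3) − 0.04·(8, -6) = (1.68, -2.76)
Step 2: at (1.68, -2.76), ∇J = (6.72, -5.52) → (1.68, -2.76) − 0.04·(6.72, -5.52) = (1.4112, -2.5392)

(1.4112, -2.5392)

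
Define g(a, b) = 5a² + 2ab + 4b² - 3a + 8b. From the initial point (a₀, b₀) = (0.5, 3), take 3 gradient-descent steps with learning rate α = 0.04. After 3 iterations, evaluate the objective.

∇g = (10a + 2b - 3, 2a + 8b + 8)
Step 1: at (0.5, 3), ∇g = (8, 33) → (0.5, 3) − 0.04·(8, 33) = (0.18, 1.68)
Step 2: at (0.18, 1.68), ∇g = (2.16, 21.8) → (0.18, 1.68) − 0.04·(2.16, 21.8) = (0.0936, 0.808)
Step 3: at (0.0936, 0.808), ∇g = (-0.448, 14.6512) → (0.0936, 0.808) − 0.04·(-0.448, 14.6512) = (0.11152, 0.221952)
g(0.11152, 0.221952) = 1.749794487296

1.749794487296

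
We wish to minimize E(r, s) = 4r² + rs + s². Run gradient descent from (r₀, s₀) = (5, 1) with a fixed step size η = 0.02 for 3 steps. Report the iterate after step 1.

∇E = (8r + s, r + 2s)
Step 1: at (5, 1), ∇E = (41, 7) → (5, 1) − 0.02·(41, 7) = (4.18, 0.86)

(4.18, 0.86)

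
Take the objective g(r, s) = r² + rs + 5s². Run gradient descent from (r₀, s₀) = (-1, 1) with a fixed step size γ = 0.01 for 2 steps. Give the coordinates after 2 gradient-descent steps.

(-0.9793, 0.8289)

∇g = (2r + s, r + 10s)
Step 1: at (-1, 1), ∇g = (-1, 9) → (-1, 1) − 0.01·(-1, 9) = (-0.99, 0.91)
Step 2: at (-0.99, 0.91), ∇g = (-1.07, 8.11) → (-0.99, 0.91) − 0.01·(-1.07, 8.11) = (-0.9793, 0.8289)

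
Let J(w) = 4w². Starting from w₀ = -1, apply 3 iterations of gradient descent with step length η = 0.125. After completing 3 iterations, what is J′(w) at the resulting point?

0

J′(w) = 8w
Step 1: J′(-1) = -8; w₁ = -1 − 0.125·(-8) = 0
Step 2: J′(0) = 0; w₂ = 0 − 0.125·0 = 0
Step 3: J′(0) = 0; w₃ = 0 − 0.125·0 = 0
J′(w) at (0) = 0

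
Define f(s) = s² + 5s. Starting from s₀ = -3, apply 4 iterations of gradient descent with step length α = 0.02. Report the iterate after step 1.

-2.98

f′(s) = 2s + 5
s₁ = -3 − 0.02·(-1) = -2.98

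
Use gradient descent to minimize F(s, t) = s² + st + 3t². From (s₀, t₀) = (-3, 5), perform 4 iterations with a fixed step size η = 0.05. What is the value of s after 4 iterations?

∇F = (2s + t, s + 6t)
Step 1: at (-3, 5), ∇F = (-1, 27) → (-3, 5) − 0.05·(-1, 27) = (-2.95, 3.65)
Step 2: at (-2.95, 3.65), ∇F = (-2.25, 18.95) → (-2.95, 3.65) − 0.05·(-2.25, 18.95) = (-2.8375, 2.7025)
Step 3: at (-2.8375, 2.7025), ∇F = (-2.9725, 13.3775) → (-2.8375, 2.7025) − 0.05·(-2.9725, 13.3775) = (-2.688875, 2.033625)
Step 4: at (-2.688875, 2.033625), ∇F = (-3.344125, 9.512875) → (-2.688875, 2.033625) − 0.05·(-3.344125, 9.512875) = (-2.52166875, 1.55798125)
s = -2.52166875

-2.52166875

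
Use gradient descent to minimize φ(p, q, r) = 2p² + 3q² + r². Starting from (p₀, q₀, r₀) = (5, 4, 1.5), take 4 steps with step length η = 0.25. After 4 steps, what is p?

0

∇φ = (4p, 6q, 2r)
(p₁, q₁, r₁) = (5, 4, 1.5) − 0.25·(20, 24, 3) = (0, -2, 0.75)
(p₂, q₂, r₂) = (0, -2, 0.75) − 0.25·(0, -12, 1.5) = (0, 1, 0.375)
(p₃, q₃, r₃) = (0, 1, 0.375) − 0.25·(0, 6, 0.75) = (0, -0.5, 0.1875)
(p₄, q₄, r₄) = (0, -0.5, 0.1875) − 0.25·(0, -3, 0.375) = (0, 0.25, 0.09375)
p = 0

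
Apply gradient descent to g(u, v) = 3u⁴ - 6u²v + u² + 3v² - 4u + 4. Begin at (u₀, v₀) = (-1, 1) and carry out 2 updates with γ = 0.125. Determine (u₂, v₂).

(-0.0390625, 0.296875)

∇g = (12u³ - 12uv + 2u - 4, -6u² + 6v)
(u₁, v₁) = (-1, 1) − 0.125·(-6, 0) = (-0.25, 1)
(u₂, v₂) = (-0.25, 1) − 0.125·(-1.6875, 5.625) = (-0.0390625, 0.296875)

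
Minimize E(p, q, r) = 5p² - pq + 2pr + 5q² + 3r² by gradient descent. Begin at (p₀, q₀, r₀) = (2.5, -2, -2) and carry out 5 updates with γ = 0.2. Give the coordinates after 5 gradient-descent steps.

(-6.60224, 5.25696, -2.37248)

∇E = (10p - q + 2r, -p + 10q, 2p + 6r)
Step 1: at (2.5, -2, -2), ∇E = (23, -22.5, -7) → (2.5, -2, -2) − 0.2·(23, -22.5, -7) = (-2.1, 2.5, -0.6)
Step 2: at (-2.1, 2.5, -0.6), ∇E = (-24.7, 27.1, -7.8) → (-2.1, 2.5, -0.6) − 0.2·(-24.7, 27.1, -7.8) = (2.84, -2.92, 0.96)
Step 3: at (2.84, -2.92, 0.96), ∇E = (33.24, -32.04, 11.44) → (2.84, -2.92, 0.96) − 0.2·(33.24, -32.04, 11.44) = (-3.808, 3.488, -1.328)
Step 4: at (-3.808, 3.488, -1.328), ∇E = (-44.224, 38.688, -15.584) → (-3.808, 3.488, -1.328) − 0.2·(-44.224, 38.688, -15.584) = (5.0368, -4.2496, 1.7888)
Step 5: at (5.0368, -4.2496, 1.7888), ∇E = (58.1952, -47.5328, 20.8064) → (5.0368, -4.2496, 1.7888) − 0.2·(58.1952, -47.5328, 20.8064) = (-6.60224, 5.25696, -2.37248)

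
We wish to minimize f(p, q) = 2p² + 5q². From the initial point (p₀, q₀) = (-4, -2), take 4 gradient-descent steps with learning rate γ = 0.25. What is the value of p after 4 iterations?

0

∇f = (4p, 10q)
Step 1: at (-4, -2), ∇f = (-16, -20) → (-4, -2) − 0.25·(-16, -20) = (0, 3)
Step 2: at (0, 3), ∇f = (0, 30) → (0, 3) − 0.25·(0, 30) = (0, -4.5)
Step 3: at (0, -4.5), ∇f = (0, -45) → (0, -4.5) − 0.25·(0, -45) = (0, 6.75)
Step 4: at (0, 6.75), ∇f = (0, 67.5) → (0, 6.75) − 0.25·(0, 67.5) = (0, -10.125)
p = 0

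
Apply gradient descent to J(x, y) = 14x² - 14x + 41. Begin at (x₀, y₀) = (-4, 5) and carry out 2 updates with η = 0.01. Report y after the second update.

∇J = (28x - 14, 0)
Step 1: at (-4, 5), ∇J = (-126, 0) → (-4, 5) − 0.01·(-126, 0) = (-2.74, 5)
Step 2: at (-2.74, 5), ∇J = (-90.72, 0) → (-2.74, 5) − 0.01·(-90.72, 0) = (-1.8328, 5)
y = 5

5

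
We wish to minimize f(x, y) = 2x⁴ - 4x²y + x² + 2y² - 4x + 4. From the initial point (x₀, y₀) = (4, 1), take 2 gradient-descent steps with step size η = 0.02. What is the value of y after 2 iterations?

∇f = (8x³ - 8xy + 2x - 4, -4x² + 4y)
(x₁, y₁) = (4, 1) − 0.02·(484, -60) = (-5.68, 2.2)
(x₂, y₂) = (-5.68, 2.2) − 0.02·(-1381.395456, -120.2496) = (21.94790912, 4.604992)
y = 4.604992

4.604992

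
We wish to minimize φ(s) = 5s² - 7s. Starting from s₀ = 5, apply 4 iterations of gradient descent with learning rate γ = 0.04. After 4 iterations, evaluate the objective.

φ′(s) = 10s - 7
s₁ = 5 − 0.04·43 = 3.28
s₂ = 3.28 − 0.04·25.8 = 2.248
s₃ = 2.248 − 0.04·15.48 = 1.6288
s₄ = 1.6288 − 0.04·9.288 = 1.25728
φ(1.25728) = -0.897195008

-0.897195008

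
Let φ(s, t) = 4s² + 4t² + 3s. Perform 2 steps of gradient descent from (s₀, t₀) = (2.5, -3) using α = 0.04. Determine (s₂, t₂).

∇φ = (8s + 3, 8t)
(s₁, t₁) = (2.5, -3) − 0.04·(23, -24) = (1.58, -2.04)
(s₂, t₂) = (1.58, -2.04) − 0.04·(15.64, -16.32) = (0.9544, -1.3872)

(0.9544, -1.3872)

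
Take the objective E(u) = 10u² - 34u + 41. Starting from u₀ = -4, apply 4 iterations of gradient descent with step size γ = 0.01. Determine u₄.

E′(u) = 20u - 34
Step 1: E′(-4) = -114; u₁ = -4 − 0.01·(-114) = -2.86
Step 2: E′(-2.86) = -91.2; u₂ = -2.86 − 0.01·(-91.2) = -1.948
Step 3: E′(-1.948) = -72.96; u₃ = -1.948 − 0.01·(-72.96) = -1.2184
Step 4: E′(-1.2184) = -58.368; u₄ = -1.2184 − 0.01·(-58.368) = -0.63472

-0.63472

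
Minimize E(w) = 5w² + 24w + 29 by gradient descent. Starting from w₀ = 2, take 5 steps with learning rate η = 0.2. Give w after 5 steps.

-6.8

E′(w) = 10w + 24
w₁ = 2 − 0.2·44 = -6.8
w₂ = -6.8 − 0.2·(-44) = 2
w₃ = 2 − 0.2·44 = -6.8
w₄ = -6.8 − 0.2·(-44) = 2
w₅ = 2 − 0.2·44 = -6.8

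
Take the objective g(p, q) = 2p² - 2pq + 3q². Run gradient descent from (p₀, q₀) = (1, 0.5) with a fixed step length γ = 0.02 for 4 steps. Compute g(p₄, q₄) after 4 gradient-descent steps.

1.097671149568

∇g = (4p - 2q, -2p + 6q)
Step 1: at (1, 0.5), ∇g = (3, 1) → (1, 0.5) − 0.02·(3, 1) = (0.94, 0.48)
Step 2: at (0.94, 0.48), ∇g = (2.8, 1) → (0.94, 0.48) − 0.02·(2.8, 1) = (0.884, 0.46)
Step 3: at (0.884, 0.46), ∇g = (2.616, 0.992) → (0.884, 0.46) − 0.02·(2.616, 0.992) = (0.83168, 0.44016)
Step 4: at (0.83168, 0.44016), ∇g = (2.4464, 0.9776) → (0.83168, 0.44016) − 0.02·(2.4464, 0.9776) = (0.782752, 0.420608)
g(0.782752, 0.420608) = 1.097671149568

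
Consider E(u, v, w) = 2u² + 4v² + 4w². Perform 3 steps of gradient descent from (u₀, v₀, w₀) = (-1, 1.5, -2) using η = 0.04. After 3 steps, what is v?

0.471648

∇E = (4u, 8v, 8w)
(u₁, v₁, w₁) = (-1, 1.5, -2) − 0.04·(-4, 12, -16) = (-0.84, 1.02, -1.36)
(u₂, v₂, w₂) = (-0.84, 1.02, -1.36) − 0.04·(-3.36, 8.16, -10.88) = (-0.7056, 0.6936, -0.9248)
(u₃, v₃, w₃) = (-0.7056, 0.6936, -0.9248) − 0.04·(-2.8224, 5.5488, -7.3984) = (-0.592704, 0.471648, -0.628864)
v = 0.471648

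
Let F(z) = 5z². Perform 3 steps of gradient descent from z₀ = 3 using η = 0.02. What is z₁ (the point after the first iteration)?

F′(z) = 10z
z₁ = 3 − 0.02·30 = 2.4

2.4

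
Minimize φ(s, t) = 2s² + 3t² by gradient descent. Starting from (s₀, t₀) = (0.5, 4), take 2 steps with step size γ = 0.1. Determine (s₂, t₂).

(0.18, 0.64)

∇φ = (4s, 6t)
(s₁, t₁) = (0.5, 4) − 0.1·(2, 24) = (0.3, 1.6)
(s₂, t₂) = (0.3, 1.6) − 0.1·(1.2, 9.6) = (0.18, 0.64)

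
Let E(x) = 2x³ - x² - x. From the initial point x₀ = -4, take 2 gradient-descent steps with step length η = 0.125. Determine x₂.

E′(x) = 6x² - 2x - 1
x₁ = -4 − 0.125·103 = -16.875
x₂ = -16.875 − 0.125·1741.34375 = -234.54296875

-234.54296875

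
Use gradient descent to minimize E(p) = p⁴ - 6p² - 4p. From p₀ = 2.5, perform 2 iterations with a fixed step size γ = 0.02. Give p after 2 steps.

1.89807544

E′(p) = 4p³ - 12p - 4
Step 1: E′(2.5) = 28.5; p₁ = 2.5 − 0.02·28.5 = 1.93
Step 2: E′(1.93) = 1.596228; p₂ = 1.93 − 0.02·1.596228 = 1.89807544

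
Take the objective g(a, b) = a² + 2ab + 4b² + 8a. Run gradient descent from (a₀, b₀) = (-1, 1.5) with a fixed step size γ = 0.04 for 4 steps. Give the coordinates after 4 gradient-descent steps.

(-2.13903616, 0.63964544)

∇g = (2a + 2b + 8, 2a + 8b)
Step 1: at (-1, 1.5), ∇g = (9, 10) → (-1, 1.5) − 0.04·(9, 10) = (-1.36, 1.1)
Step 2: at (-1.36, 1.1), ∇g = (7.48, 6.08) → (-1.36, 1.1) − 0.04·(7.48, 6.08) = (-1.6592, 0.8568)
Step 3: at (-1.6592, 0.8568), ∇g = (6.3952, 3.536) → (-1.6592, 0.8568) − 0.04·(6.3952, 3.536) = (-1.915008, 0.71536)
Step 4: at (-1.915008, 0.71536), ∇g = (5.600704, 1.892864) → (-1.915008, 0.71536) − 0.04·(5.600704, 1.892864) = (-2.13903616, 0.63964544)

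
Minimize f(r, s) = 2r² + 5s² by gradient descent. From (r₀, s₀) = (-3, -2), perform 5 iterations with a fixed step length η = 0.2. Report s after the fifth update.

∇f = (4r, 10s)
Step 1: at (-3, -2), ∇f = (-12, -20) → (-3, -2) − 0.2·(-12, -20) = (-0.6, 2)
Step 2: at (-0.6, 2), ∇f = (-2.4, 20) → (-0.6, 2) − 0.2·(-2.4, 20) = (-0.12, -2)
Step 3: at (-0.12, -2), ∇f = (-0.48, -20) → (-0.12, -2) − 0.2·(-0.48, -20) = (-0.024, 2)
Step 4: at (-0.024, 2), ∇f = (-0.096, 20) → (-0.024, 2) − 0.2·(-0.096, 20) = (-0.0048, -2)
Step 5: at (-0.0048, -2), ∇f = (-0.0192, -20) → (-0.0048, -2) − 0.2·(-0.0192, -20) = (-0.00096, 2)
s = 2

2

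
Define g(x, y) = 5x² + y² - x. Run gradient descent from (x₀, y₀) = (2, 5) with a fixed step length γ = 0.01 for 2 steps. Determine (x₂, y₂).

(1.639, 4.802)

∇g = (10x - 1, 2y)
Step 1: at (2, 5), ∇g = (19, 10) → (2, 5) − 0.01·(19, 10) = (1.81, 4.9)
Step 2: at (1.81, 4.9), ∇g = (17.1, 9.8) → (1.81, 4.9) − 0.01·(17.1, 9.8) = (1.639, 4.802)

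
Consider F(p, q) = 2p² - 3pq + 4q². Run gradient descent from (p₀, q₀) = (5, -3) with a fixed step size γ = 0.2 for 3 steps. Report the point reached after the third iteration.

(-1.472, 3.648)

∇F = (4p - 3q, -3p + 8q)
Step 1: at (5, -3), ∇F = (29, -39) → (5, -3) − 0.2·(29, -39) = (-0.8, 4.8)
Step 2: at (-0.8, 4.8), ∇F = (-17.6, 40.8) → (-0.8, 4.8) − 0.2·(-17.6, 40.8) = (2.72, -3.36)
Step 3: at (2.72, -3.36), ∇F = (20.96, -35.04) → (2.72, -3.36) − 0.2·(20.96, -35.04) = (-1.472, 3.648)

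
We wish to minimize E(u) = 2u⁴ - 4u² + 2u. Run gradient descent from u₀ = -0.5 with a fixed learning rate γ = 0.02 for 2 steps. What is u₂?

E′(u) = 8u³ - 8u + 2
u₁ = -0.5 − 0.02·5 = -0.6
u₂ = -0.6 − 0.02·5.072 = -0.70144

-0.70144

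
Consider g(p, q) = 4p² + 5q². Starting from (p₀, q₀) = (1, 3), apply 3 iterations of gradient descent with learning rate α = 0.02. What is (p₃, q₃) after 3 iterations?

∇g = (8p, 10q)
Step 1: at (1, 3), ∇g = (8, 30) → (1, 3) − 0.02·(8, 30) = (0.84, 2.4)
Step 2: at (0.84, 2.4), ∇g = (6.72, 24) → (0.84, 2.4) − 0.02·(6.72, 24) = (0.7056, 1.92)
Step 3: at (0.7056, 1.92), ∇g = (5.6448, 19.2) → (0.7056, 1.92) − 0.02·(5.6448, 19.2) = (0.592704, 1.536)

(0.592704, 1.536)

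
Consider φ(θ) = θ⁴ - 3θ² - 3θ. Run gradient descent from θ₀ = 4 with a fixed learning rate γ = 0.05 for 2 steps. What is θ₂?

73.163725

φ′(θ) = 4θ³ - 6θ - 3
Step 1: φ′(4) = 229; θ₁ = 4 − 0.05·229 = -7.45
Step 2: φ′(-7.45) = -1612.2745; θ₂ = -7.45 − 0.05·(-1612.2745) = 73.163725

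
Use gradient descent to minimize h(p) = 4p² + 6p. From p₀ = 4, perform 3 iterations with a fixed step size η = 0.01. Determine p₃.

h′(p) = 8p + 6
Step 1: h′(4) = 38; p₁ = 4 − 0.01·38 = 3.62
Step 2: h′(3.62) = 34.96; p₂ = 3.62 − 0.01·34.96 = 3.2704
Step 3: h′(3.2704) = 32.1632; p₃ = 3.2704 − 0.01·32.1632 = 2.948768

2.948768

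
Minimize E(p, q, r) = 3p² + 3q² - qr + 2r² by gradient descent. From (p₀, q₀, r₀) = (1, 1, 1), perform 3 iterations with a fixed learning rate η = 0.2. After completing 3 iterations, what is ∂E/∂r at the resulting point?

∇E = (6p, 6q - r, -q + 4r)
(p₁, q₁, r₁) = (1, 1, 1) − 0.2·(6, 5, 3) = (-0.2, 0, 0.4)
(p₂, q₂, r₂) = (-0.2, 0, 0.4) − 0.2·(-1.2, -0.4, 1.6) = (0.04, 0.08, 0.08)
(p₃, q₃, r₃) = (0.04, 0.08, 0.08) − 0.2·(0.24, 0.4, 0.24) = (-0.008, 0, 0.032)
∂E/∂r at (-0.008, 0, 0.032) = 0.128

0.128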